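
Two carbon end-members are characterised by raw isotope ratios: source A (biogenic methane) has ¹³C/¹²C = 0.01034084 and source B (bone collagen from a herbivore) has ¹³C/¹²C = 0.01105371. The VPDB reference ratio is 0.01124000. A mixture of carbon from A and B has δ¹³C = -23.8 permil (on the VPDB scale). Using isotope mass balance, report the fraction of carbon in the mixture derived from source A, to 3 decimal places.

0.114

δ_A = (0.01034084/0.01124000 − 1)×1000 = (0.920004 − 1)×1000 = -79.996 permil
δ_B = (0.01105371/0.01124000 − 1)×1000 = (0.983426 − 1)×1000 = -16.574 permil
f_A = (δ_mix − δ_B)/(δ_A − δ_B) = (-23.8 − (-16.574))/(-79.996 − (-16.574))
f_A = -7.226 / -63.423 = 0.1139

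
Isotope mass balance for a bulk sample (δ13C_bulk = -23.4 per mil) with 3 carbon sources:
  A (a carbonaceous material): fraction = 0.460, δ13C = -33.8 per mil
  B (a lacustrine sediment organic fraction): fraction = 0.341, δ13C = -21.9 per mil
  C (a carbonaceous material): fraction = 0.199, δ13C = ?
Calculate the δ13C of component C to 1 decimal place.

-1.9 per mil

Isotope mass balance: δ_bulk = Σ fᵢ·δᵢ.
-23.4 = 0.460×(-33.8) + 0.341×(-21.9) + 0.199×δ_C
0.199·δ_C = -23.4 − (-23.016) = -0.384
δ_C = -0.384 / 0.199 = -1.93 per mil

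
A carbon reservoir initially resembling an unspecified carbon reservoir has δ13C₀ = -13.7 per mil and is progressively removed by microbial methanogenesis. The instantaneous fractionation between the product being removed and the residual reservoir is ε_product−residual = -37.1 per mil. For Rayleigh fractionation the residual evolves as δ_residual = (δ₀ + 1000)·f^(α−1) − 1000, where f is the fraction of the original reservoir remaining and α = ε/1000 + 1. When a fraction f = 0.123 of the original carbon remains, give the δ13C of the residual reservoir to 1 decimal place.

Rayleigh residual: δ_res = (δ₀ + 1000)·f^(α−1) − 1000
α = ε/1000 + 1 = 0.96290, so α − 1 = -0.03710
f^(α−1) = 0.123^(-0.03710) = 1.080848
δ_res = (-13.7 + 1000) × 1.080848 − 1000 = 1066.040 − 1000 = 66.04 per mil

66.0 per mil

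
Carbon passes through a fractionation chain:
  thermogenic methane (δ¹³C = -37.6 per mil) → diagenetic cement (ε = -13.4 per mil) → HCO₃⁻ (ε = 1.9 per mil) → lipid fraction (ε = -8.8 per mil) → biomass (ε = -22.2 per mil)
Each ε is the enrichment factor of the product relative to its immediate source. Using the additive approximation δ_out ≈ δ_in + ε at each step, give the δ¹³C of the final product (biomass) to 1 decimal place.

step 1: δ ≈ -37.6 + (-13.4) = -51.0 per mil
step 2: δ ≈ -51.0 + (1.9) = -49.1 per mil
step 3: δ ≈ -49.1 + (-8.8) = -57.9 per mil
step 4: δ ≈ -57.9 + (-22.2) = -80.1 per mil

-80.1 per mil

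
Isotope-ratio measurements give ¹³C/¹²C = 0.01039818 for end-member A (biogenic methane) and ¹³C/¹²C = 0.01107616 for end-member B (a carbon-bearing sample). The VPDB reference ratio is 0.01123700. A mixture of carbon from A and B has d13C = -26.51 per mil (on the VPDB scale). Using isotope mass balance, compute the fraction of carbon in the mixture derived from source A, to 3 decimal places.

0.202

δ_A = (0.01039818/0.01123700 − 1)×1000 = (0.925352 − 1)×1000 = -74.648 per mil
δ_B = (0.01107616/0.01123700 − 1)×1000 = (0.985687 − 1)×1000 = -14.313 per mil
f_A = (δ_mix − δ_B)/(δ_A − δ_B) = (-26.51 − (-14.313))/(-74.648 − (-14.313))
f_A = -12.197 / -60.335 = 0.2021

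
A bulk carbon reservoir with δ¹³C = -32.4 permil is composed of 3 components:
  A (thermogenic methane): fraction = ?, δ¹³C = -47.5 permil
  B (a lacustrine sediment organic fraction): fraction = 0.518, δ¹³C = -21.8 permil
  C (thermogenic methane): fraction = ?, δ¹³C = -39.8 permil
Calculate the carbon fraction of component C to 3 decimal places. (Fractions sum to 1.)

Let f_C and f_A be the unknown fractions; fractions sum to 1 so f_C + f_A = 0.482.
Mass balance: Σ fᵢ·δᵢ = δ_bulk ⇒ f_C·(-39.8) + f_A·(-47.5) = -32.4 − (-11.292) = -21.108
Substitute f_A = 0.482 − f_C:
f_C·(-39.8 − -47.5) = -21.108 − 0.482×(-47.5) = 1.787
f_C = 1.787 / 7.7 = 0.2321

0.232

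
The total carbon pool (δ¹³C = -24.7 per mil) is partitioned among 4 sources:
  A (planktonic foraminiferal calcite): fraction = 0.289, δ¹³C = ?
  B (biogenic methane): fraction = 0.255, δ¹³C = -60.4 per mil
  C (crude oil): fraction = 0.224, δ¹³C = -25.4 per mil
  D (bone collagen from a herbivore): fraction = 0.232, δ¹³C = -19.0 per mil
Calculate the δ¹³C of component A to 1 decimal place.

2.8 per mil

Isotope mass balance: δ_bulk = Σ fᵢ·δᵢ.
-24.7 = 0.289×δ_A + 0.255×(-60.4) + 0.224×(-25.4) + 0.232×(-19.0)
0.289·δ_A = -24.7 − (-25.500) = 0.800
δ_A = 0.800 / 0.289 = 2.77 per mil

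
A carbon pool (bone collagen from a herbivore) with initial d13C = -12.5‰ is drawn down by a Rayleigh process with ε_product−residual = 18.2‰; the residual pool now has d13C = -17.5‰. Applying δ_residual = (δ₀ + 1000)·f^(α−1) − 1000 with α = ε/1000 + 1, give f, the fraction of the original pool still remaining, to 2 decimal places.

0.76

α − 1 = ε/1000 = 0.0182
(δ_res + 1000)/(δ₀ + 1000) = (-17.5 + 1000)/(-12.5 + 1000) = 982.5/987.5 = 0.994937
f = 0.994937^(1/0.0182) = exp(ln(0.994937)/0.0182) = exp(-0.00508/0.0182)
f = exp(-0.2789) = 0.7566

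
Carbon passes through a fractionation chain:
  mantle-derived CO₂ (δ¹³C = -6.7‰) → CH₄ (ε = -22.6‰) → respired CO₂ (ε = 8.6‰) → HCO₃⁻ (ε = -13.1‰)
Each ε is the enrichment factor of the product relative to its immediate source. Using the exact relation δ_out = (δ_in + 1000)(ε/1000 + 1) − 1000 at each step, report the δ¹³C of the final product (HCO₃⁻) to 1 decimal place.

step 1: δ = (-6.70 + 1000)·(-22.6/1000 + 1) − 1000 = -29.15‰
step 2: δ = (-29.15 + 1000)·(8.6/1000 + 1) − 1000 = -20.80‰
step 3: δ = (-20.80 + 1000)·(-13.1/1000 + 1) − 1000 = -33.63‰

-33.6‰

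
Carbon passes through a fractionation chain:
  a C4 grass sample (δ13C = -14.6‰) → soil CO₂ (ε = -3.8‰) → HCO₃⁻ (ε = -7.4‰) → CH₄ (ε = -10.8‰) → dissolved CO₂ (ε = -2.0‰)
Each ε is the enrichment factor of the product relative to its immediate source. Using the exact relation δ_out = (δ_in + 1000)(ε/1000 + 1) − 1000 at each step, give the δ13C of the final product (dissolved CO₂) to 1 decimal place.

-38.1‰

step 1: δ = (-14.60 + 1000)·(-3.8/1000 + 1) − 1000 = -18.34‰
step 2: δ = (-18.34 + 1000)·(-7.4/1000 + 1) − 1000 = -25.61‰
step 3: δ = (-25.61 + 1000)·(-10.8/1000 + 1) − 1000 = -36.13‰
step 4: δ = (-36.13 + 1000)·(-2.0/1000 + 1) − 1000 = -38.06‰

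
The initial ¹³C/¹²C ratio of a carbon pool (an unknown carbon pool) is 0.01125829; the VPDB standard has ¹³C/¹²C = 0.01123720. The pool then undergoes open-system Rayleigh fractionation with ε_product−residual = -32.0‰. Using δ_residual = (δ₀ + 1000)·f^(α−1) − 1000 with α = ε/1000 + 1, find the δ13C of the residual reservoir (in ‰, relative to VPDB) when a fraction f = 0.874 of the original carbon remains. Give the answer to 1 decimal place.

6.2‰

δ₀ = (0.01125829/0.01123720 − 1)×1000 = (1.001877 − 1)×1000 = 1.877‰
α − 1 = ε/1000 = -0.0320
f^(α−1) = 0.874^(-0.0320) = 1.004319
δ_res = (1.877 + 1000) × 1.004319 − 1000 = 1006.204 − 1000 = 6.20‰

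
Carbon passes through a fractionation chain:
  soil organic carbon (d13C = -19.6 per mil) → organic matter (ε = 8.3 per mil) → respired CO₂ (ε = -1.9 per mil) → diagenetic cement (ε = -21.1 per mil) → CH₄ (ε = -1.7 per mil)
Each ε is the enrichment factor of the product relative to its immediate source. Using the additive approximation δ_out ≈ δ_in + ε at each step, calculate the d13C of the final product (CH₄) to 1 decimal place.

-36.0 per mil

step 1: δ ≈ -19.6 + (8.3) = -11.3 per mil
step 2: δ ≈ -11.3 + (-1.9) = -13.2 per mil
step 3: δ ≈ -13.2 + (-21.1) = -34.3 per mil
step 4: δ ≈ -34.3 + (-1.7) = -36.0 per mil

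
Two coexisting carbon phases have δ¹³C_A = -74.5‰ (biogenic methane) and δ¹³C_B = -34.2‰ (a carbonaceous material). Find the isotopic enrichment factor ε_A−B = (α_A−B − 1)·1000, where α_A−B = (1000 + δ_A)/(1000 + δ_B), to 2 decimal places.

α_A−B = (1000 + -74.5) / (1000 + -34.2) = 925.5 / 965.8 = 0.958273
ε_A−B = (0.958273 − 1) × 1000 = -41.727‰
(The approximation ε ≈ δ_A − δ_B would give -40.3‰.)

-41.73‰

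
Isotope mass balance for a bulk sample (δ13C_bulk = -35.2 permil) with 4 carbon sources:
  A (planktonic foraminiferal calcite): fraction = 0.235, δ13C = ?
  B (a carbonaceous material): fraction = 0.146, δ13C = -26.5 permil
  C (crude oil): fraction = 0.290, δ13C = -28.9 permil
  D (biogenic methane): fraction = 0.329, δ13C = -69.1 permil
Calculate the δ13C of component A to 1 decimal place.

Isotope mass balance: δ_bulk = Σ fᵢ·δᵢ.
-35.2 = 0.235×δ_A + 0.146×(-26.5) + 0.290×(-28.9) + 0.329×(-69.1)
0.235·δ_A = -35.2 − (-34.984) = -0.216
δ_A = -0.216 / 0.235 = -0.92 permil

-0.9 permil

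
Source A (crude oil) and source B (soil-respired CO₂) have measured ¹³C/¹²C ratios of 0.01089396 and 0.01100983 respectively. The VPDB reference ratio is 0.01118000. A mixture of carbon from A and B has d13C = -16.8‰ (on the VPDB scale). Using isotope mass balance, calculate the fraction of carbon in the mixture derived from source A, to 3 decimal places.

0.152

δ_A = (0.01089396/0.01118000 − 1)×1000 = (0.974415 − 1)×1000 = -25.585‰
δ_B = (0.01100983/0.01118000 − 1)×1000 = (0.984779 − 1)×1000 = -15.221‰
f_A = (δ_mix − δ_B)/(δ_A − δ_B) = (-16.8 − (-15.221))/(-25.585 − (-15.221))
f_A = -1.579 / -10.364 = 0.1524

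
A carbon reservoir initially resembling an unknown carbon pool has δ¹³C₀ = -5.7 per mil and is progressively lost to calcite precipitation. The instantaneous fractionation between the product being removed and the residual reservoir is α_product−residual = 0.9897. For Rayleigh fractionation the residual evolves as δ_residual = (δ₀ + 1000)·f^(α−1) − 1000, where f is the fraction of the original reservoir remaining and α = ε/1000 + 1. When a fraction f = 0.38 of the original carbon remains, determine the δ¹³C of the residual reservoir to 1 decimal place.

Rayleigh residual: δ_res = (δ₀ + 1000)·f^(α−1) − 1000
α − 1 = -0.01030
f^(α−1) = 0.38^(-0.01030) = 1.010016
δ_res = (-5.7 + 1000) × 1.010016 − 1000 = 1004.259 − 1000 = 4.26 per mil

4.3 per mil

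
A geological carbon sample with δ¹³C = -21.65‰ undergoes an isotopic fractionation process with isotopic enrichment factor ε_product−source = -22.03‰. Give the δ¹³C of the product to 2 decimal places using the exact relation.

-43.20‰

Exactly, δ_product = (δ_source + 1000)·(ε/1000 + 1) − 1000.
δ_product = (-21.65 + 1000) × (-22.03/1000 + 1) − 1000
δ_product = -43.203‰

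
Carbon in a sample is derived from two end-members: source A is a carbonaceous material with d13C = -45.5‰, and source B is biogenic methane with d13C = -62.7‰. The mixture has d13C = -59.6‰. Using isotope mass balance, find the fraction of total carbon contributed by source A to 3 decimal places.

0.180

δ_mix = f_A·δ_A + (1 − f_A)·δ_B  ⇒  f_A = (δ_mix − δ_B)/(δ_A − δ_B)
f_A = (-59.6 − (-62.7)) / (-45.5 − (-62.7))
f_A = 3.1 / 17.2 = 0.1802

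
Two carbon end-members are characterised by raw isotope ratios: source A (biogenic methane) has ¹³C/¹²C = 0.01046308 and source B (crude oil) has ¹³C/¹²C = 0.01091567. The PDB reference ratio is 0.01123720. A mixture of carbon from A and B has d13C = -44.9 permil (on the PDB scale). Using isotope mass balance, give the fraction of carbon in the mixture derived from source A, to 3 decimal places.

0.404

δ_A = (0.01046308/0.01123720 − 1)×1000 = (0.931111 − 1)×1000 = -68.889 permil
δ_B = (0.01091567/0.01123720 − 1)×1000 = (0.971387 − 1)×1000 = -28.613 permil
f_A = (δ_mix − δ_B)/(δ_A − δ_B) = (-44.9 − (-28.613))/(-68.889 − (-28.613))
f_A = -16.287 / -40.276 = 0.4044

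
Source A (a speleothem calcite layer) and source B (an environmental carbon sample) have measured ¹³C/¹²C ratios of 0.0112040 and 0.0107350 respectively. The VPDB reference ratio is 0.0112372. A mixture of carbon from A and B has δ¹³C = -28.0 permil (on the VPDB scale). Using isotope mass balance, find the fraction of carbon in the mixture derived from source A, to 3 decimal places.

δ_A = (0.0112040/0.0112372 − 1)×1000 = (0.997046 − 1)×1000 = -2.954 permil
δ_B = (0.0107350/0.0112372 − 1)×1000 = (0.955309 − 1)×1000 = -44.691 permil
f_A = (δ_mix − δ_B)/(δ_A − δ_B) = (-28.0 − (-44.691))/(-2.954 − (-44.691))
f_A = 16.691 / 41.736 = 0.3999

0.400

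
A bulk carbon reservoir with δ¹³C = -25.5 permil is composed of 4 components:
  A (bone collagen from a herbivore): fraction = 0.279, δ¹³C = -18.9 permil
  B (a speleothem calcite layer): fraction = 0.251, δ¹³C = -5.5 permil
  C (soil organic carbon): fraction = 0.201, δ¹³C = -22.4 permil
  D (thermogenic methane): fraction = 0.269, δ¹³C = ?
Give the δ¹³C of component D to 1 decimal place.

-53.3 permil

Isotope mass balance: δ_bulk = Σ fᵢ·δᵢ.
-25.5 = 0.279×(-18.9) + 0.251×(-5.5) + 0.201×(-22.4) + 0.269×δ_D
0.269·δ_D = -25.5 − (-11.156) = -14.344
δ_D = -14.344 / 0.269 = -53.32 permil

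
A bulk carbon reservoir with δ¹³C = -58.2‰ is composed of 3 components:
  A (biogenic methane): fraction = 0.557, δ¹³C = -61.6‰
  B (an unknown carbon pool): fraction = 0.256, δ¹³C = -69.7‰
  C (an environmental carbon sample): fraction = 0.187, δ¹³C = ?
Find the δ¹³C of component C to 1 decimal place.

-32.3‰

Isotope mass balance: δ_bulk = Σ fᵢ·δᵢ.
-58.2 = 0.557×(-61.6) + 0.256×(-69.7) + 0.187×δ_C
0.187·δ_C = -58.2 − (-52.154) = -6.046
δ_C = -6.046 / 0.187 = -32.33‰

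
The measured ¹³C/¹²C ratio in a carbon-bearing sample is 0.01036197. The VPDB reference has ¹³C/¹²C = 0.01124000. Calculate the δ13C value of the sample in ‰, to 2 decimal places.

-78.12‰

δ13C = (R_sample / R_standard − 1) × 1000
R_sample / R_standard = 0.01036197 / 0.01124000 = 0.921883
δ13C = (0.921883 − 1) × 1000 = -78.117‰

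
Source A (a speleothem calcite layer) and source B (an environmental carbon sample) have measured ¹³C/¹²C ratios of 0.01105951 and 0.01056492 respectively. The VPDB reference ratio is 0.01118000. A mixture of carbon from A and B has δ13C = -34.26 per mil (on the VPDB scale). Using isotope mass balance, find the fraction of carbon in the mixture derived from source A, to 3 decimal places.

δ_A = (0.01105951/0.01118000 − 1)×1000 = (0.989223 − 1)×1000 = -10.777 per mil
δ_B = (0.01056492/0.01118000 − 1)×1000 = (0.944984 − 1)×1000 = -55.016 per mil
f_A = (δ_mix − δ_B)/(δ_A − δ_B) = (-34.26 − (-55.016))/(-10.777 − (-55.016))
f_A = 20.756 / 44.239 = 0.4692

0.469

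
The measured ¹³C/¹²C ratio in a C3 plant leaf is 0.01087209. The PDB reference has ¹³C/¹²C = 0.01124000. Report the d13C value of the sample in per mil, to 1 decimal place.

d13C = (R_sample / R_standard − 1) × 1000
R_sample / R_standard = 0.01087209 / 0.01124000 = 0.967268
d13C = (0.967268 − 1) × 1000 = -32.73 per mil

-32.7 per mil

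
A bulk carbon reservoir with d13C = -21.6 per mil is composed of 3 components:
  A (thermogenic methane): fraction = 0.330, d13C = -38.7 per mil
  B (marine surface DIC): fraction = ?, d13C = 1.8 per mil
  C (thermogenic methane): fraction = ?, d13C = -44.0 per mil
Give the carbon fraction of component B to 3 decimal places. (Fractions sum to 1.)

0.451

Let f_B and f_C be the unknown fractions; fractions sum to 1 so f_B + f_C = 0.670.
Mass balance: Σ fᵢ·δᵢ = δ_bulk ⇒ f_B·(1.8) + f_C·(-44.0) = -21.6 − (-12.771) = -8.829
Substitute f_C = 0.670 − f_B:
f_B·(1.8 − -44.0) = -8.829 − 0.670×(-44.0) = 20.651
f_B = 20.651 / 45.8 = 0.4509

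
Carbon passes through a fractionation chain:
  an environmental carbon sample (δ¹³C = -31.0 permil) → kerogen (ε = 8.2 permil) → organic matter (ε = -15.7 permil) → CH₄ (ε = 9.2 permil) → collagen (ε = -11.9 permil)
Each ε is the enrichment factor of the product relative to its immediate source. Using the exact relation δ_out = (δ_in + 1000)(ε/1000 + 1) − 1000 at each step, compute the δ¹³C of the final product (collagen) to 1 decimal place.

-41.1 permil

step 1: δ = (-31.00 + 1000)·(8.2/1000 + 1) − 1000 = -23.05 permil
step 2: δ = (-23.05 + 1000)·(-15.7/1000 + 1) − 1000 = -38.39 permil
step 3: δ = (-38.39 + 1000)·(9.2/1000 + 1) − 1000 = -29.55 permil
step 4: δ = (-29.55 + 1000)·(-11.9/1000 + 1) − 1000 = -41.09 permil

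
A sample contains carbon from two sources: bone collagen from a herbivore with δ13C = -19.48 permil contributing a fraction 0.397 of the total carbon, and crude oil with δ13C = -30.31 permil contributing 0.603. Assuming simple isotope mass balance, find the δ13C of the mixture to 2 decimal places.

δ_mix = f_A·δ_A + f_B·δ_B
δ_mix = 0.397 × (-19.48) + 0.603 × (-30.31)
δ_mix = -7.734 + -18.277 = -26.010 permil

-26.01 permil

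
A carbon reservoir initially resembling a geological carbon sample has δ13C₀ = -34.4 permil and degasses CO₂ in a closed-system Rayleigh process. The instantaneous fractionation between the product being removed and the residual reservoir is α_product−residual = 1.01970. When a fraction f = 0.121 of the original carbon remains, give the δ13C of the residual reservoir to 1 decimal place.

Rayleigh residual: δ_res = (δ₀ + 1000)·f^(α−1) − 1000
α − 1 = 0.01970
f^(α−1) = 0.121^(0.01970) = 0.959248
δ_res = (-34.4 + 1000) × 0.959248 − 1000 = 926.250 − 1000 = -73.75 permil

-73.8 permil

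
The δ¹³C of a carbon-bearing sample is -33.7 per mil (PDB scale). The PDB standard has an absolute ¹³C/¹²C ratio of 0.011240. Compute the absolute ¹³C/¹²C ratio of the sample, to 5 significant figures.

R_sample = R_standard × (δ¹³C/1000 + 1)
R_sample = 0.011240 × (-33.7/1000 + 1) = 0.011240 × 0.966300
R_sample = 0.0108612

0.010861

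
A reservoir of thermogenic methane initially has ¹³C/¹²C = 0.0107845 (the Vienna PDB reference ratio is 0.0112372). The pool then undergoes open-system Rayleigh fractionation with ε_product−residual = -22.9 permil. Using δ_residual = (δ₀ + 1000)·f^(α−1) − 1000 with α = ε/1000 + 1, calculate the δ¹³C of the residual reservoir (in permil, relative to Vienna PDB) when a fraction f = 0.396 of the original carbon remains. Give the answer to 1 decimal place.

δ₀ = (0.0107845/0.0112372 − 1)×1000 = (0.959714 − 1)×1000 = -40.286 permil
α − 1 = ε/1000 = -0.0229
f^(α−1) = 0.396^(-0.0229) = 1.021440
δ_res = (-40.286 + 1000) × 1.021440 − 1000 = 980.290 − 1000 = -19.71 permil

-19.7 permil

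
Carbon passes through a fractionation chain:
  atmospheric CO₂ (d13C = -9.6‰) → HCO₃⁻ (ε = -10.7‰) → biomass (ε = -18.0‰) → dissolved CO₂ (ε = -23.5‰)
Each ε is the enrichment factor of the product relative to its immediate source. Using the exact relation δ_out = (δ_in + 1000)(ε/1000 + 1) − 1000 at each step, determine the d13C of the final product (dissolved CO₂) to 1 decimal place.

step 1: δ = (-9.60 + 1000)·(-10.7/1000 + 1) − 1000 = -20.20‰
step 2: δ = (-20.20 + 1000)·(-18.0/1000 + 1) − 1000 = -37.83‰
step 3: δ = (-37.83 + 1000)·(-23.5/1000 + 1) − 1000 = -60.44‰

-60.4‰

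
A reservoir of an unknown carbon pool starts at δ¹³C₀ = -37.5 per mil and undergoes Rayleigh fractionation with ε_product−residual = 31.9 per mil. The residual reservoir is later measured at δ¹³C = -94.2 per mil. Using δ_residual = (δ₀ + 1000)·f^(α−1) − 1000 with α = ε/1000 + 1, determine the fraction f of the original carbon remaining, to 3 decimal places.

0.149

α − 1 = ε/1000 = 0.0319
(δ_res + 1000)/(δ₀ + 1000) = (-94.2 + 1000)/(-37.5 + 1000) = 905.8/962.5 = 0.941091
f = 0.941091^(1/0.0319) = exp(ln(0.941091)/0.0319) = exp(-0.06072/0.0319)
f = exp(-1.9033) = 0.1491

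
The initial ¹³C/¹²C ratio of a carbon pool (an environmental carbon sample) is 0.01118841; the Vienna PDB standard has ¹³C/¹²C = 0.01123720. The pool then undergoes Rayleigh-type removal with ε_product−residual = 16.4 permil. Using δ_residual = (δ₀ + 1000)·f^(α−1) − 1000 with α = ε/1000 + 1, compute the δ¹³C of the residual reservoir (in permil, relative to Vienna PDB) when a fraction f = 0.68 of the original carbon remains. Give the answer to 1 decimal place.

-10.6 permil

δ₀ = (0.01118841/0.01123720 − 1)×1000 = (0.995658 − 1)×1000 = -4.342 permil
α − 1 = ε/1000 = 0.0164
f^(α−1) = 0.68^(0.0164) = 0.993695
δ_res = (-4.342 + 1000) × 0.993695 − 1000 = 989.381 − 1000 = -10.62 permil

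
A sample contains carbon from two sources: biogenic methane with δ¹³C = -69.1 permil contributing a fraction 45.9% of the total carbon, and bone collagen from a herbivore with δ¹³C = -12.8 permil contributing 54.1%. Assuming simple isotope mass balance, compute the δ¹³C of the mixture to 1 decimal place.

δ_mix = f_A·δ_A + f_B·δ_B
δ_mix = 0.459 × (-69.1) + 0.541 × (-12.8)
δ_mix = -31.72 + -6.92 = -38.64 permil

-38.6 permil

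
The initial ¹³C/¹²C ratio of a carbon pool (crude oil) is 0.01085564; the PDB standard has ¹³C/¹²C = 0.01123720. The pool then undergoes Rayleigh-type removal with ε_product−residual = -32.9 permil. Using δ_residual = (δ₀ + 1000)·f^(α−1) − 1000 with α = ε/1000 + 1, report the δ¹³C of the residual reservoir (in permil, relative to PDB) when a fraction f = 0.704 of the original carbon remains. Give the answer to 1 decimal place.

δ₀ = (0.01085564/0.01123720 − 1)×1000 = (0.966045 − 1)×1000 = -33.955 permil
α − 1 = ε/1000 = -0.0329
f^(α−1) = 0.704^(-0.0329) = 1.011614
δ_res = (-33.955 + 1000) × 1.011614 − 1000 = 977.265 − 1000 = -22.74 permil

-22.7 permil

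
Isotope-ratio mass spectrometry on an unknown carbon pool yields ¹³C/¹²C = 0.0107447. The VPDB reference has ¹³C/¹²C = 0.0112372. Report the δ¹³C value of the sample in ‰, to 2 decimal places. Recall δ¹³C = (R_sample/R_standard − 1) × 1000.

-43.83‰

δ¹³C = (R_sample / R_standard − 1) × 1000
R_sample / R_standard = 0.0107447 / 0.0112372 = 0.956172
δ¹³C = (0.956172 − 1) × 1000 = -43.828‰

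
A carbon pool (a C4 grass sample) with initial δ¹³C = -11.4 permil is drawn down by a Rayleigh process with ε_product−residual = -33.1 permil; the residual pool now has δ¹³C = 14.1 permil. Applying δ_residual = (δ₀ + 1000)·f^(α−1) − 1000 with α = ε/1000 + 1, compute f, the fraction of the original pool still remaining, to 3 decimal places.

0.463

α − 1 = ε/1000 = -0.0331
(δ_res + 1000)/(δ₀ + 1000) = (14.1 + 1000)/(-11.4 + 1000) = 1014.1/988.6 = 1.025794
f = 1.025794^(1/-0.0331) = exp(ln(1.025794)/-0.0331) = exp(0.02547/-0.0331)
f = exp(-0.7694) = 0.4633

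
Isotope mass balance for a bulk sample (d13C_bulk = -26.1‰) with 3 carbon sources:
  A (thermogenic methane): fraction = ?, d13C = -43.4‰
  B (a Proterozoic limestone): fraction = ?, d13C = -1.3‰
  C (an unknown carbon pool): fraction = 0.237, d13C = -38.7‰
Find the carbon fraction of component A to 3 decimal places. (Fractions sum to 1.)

0.379

Let f_A and f_B be the unknown fractions; fractions sum to 1 so f_A + f_B = 0.763.
Mass balance: Σ fᵢ·δᵢ = δ_bulk ⇒ f_A·(-43.4) + f_B·(-1.3) = -26.1 − (-9.172) = -16.928
Substitute f_B = 0.763 − f_A:
f_A·(-43.4 − -1.3) = -16.928 − 0.763×(-1.3) = -15.936
f_A = -15.936 / -42.1 = 0.3785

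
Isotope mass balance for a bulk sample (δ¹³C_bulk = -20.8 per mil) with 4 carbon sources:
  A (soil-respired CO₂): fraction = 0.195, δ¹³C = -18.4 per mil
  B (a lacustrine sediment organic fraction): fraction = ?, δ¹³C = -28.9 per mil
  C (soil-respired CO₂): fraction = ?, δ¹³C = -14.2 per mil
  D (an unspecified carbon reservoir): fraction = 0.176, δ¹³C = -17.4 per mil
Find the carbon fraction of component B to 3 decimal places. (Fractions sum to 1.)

0.355

Let f_B and f_C be the unknown fractions; fractions sum to 1 so f_B + f_C = 0.629.
Mass balance: Σ fᵢ·δᵢ = δ_bulk ⇒ f_B·(-28.9) + f_C·(-14.2) = -20.8 − (-6.650) = -14.150
Substitute f_C = 0.629 − f_B:
f_B·(-28.9 − -14.2) = -14.150 − 0.629×(-14.2) = -5.218
f_B = -5.218 / -14.7 = 0.3550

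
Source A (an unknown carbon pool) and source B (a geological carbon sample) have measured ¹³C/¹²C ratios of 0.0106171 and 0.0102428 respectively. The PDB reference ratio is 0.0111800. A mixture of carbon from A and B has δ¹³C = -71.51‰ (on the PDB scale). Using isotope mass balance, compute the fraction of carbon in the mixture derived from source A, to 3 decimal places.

δ_A = (0.0106171/0.0111800 − 1)×1000 = (0.949651 − 1)×1000 = -50.349‰
δ_B = (0.0102428/0.0111800 − 1)×1000 = (0.916172 − 1)×1000 = -83.828‰
f_A = (δ_mix − δ_B)/(δ_A − δ_B) = (-71.51 − (-83.828))/(-50.349 − (-83.828))
f_A = 12.318 / 33.479 = 0.3679

0.368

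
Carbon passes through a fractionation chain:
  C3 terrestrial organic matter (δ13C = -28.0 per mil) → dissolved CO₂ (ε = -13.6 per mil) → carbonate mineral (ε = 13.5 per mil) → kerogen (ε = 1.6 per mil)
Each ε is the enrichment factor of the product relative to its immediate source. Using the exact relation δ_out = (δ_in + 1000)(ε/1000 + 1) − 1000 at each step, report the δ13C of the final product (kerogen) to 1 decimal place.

-26.7 per mil

step 1: δ = (-28.00 + 1000)·(-13.6/1000 + 1) − 1000 = -41.22 per mil
step 2: δ = (-41.22 + 1000)·(13.5/1000 + 1) − 1000 = -28.28 per mil
step 3: δ = (-28.28 + 1000)·(1.6/1000 + 1) − 1000 = -26.72 per mil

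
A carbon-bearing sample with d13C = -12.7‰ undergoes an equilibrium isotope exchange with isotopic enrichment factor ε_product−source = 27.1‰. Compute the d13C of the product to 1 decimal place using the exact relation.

To first order, δ_product ≈ δ_source + ε = 14.4‰.
Exactly, δ_product = (δ_source + 1000)·(ε/1000 + 1) − 1000.
δ_product = (-12.7 + 1000) × (27.1/1000 + 1) − 1000
δ_product = 14.06‰

14.1‰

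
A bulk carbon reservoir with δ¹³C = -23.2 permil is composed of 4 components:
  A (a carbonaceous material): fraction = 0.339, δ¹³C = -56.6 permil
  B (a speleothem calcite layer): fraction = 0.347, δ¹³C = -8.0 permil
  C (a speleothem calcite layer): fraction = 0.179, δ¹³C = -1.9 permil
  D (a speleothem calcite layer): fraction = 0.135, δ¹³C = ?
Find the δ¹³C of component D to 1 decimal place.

Isotope mass balance: δ_bulk = Σ fᵢ·δᵢ.
-23.2 = 0.339×(-56.6) + 0.347×(-8.0) + 0.179×(-1.9) + 0.135×δ_D
0.135·δ_D = -23.2 − (-22.303) = -0.896
δ_D = -0.896 / 0.135 = -6.64 permil

-6.6 permil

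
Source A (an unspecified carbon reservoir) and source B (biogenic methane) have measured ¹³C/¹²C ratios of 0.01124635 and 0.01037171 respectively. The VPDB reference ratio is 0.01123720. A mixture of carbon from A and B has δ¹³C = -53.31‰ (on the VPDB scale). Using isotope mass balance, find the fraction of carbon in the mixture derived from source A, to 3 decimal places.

0.305

δ_A = (0.01124635/0.01123720 − 1)×1000 = (1.000814 − 1)×1000 = 0.814‰
δ_B = (0.01037171/0.01123720 − 1)×1000 = (0.922980 − 1)×1000 = -77.020‰
f_A = (δ_mix − δ_B)/(δ_A − δ_B) = (-53.31 − (-77.020))/(0.814 − (-77.020))
f_A = 23.710 / 77.834 = 0.3046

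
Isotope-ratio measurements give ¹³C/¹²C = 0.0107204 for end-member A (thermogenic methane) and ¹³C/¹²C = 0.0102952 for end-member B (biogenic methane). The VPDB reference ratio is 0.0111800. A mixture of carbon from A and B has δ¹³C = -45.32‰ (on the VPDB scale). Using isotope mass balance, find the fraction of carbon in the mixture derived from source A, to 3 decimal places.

δ_A = (0.0107204/0.0111800 − 1)×1000 = (0.958891 − 1)×1000 = -41.109‰
δ_B = (0.0102952/0.0111800 − 1)×1000 = (0.920859 − 1)×1000 = -79.141‰
f_A = (δ_mix − δ_B)/(δ_A − δ_B) = (-45.32 − (-79.141))/(-41.109 − (-79.141))
f_A = 33.821 / 38.032 = 0.8893

0.889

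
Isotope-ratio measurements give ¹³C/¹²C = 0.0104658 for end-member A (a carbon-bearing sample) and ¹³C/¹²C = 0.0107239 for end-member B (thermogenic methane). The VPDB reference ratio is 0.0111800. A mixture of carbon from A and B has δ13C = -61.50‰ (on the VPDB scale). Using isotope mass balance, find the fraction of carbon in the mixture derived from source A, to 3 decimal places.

δ_A = (0.0104658/0.0111800 − 1)×1000 = (0.936118 − 1)×1000 = -63.882‰
δ_B = (0.0107239/0.0111800 − 1)×1000 = (0.959204 − 1)×1000 = -40.796‰
f_A = (δ_mix − δ_B)/(δ_A − δ_B) = (-61.50 − (-40.796))/(-63.882 − (-40.796))
f_A = -20.704 / -23.086 = 0.8968

0.897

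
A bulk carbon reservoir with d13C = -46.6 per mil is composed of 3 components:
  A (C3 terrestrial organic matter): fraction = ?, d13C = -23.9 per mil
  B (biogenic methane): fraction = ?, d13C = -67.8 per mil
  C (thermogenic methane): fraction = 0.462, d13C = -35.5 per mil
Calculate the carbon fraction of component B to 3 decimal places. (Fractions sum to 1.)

Let f_B and f_A be the unknown fractions; fractions sum to 1 so f_B + f_A = 0.538.
Mass balance: Σ fᵢ·δᵢ = δ_bulk ⇒ f_B·(-67.8) + f_A·(-23.9) = -46.6 − (-16.401) = -30.199
Substitute f_A = 0.538 − f_B:
f_B·(-67.8 − -23.9) = -30.199 − 0.538×(-23.9) = -17.341
f_B = -17.341 / -43.9 = 0.3950

0.395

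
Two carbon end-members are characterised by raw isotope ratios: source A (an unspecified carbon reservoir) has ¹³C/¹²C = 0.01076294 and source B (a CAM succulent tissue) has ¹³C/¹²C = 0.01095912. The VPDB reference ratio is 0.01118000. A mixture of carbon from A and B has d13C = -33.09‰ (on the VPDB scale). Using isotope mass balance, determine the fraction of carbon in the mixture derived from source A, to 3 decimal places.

δ_A = (0.01076294/0.01118000 − 1)×1000 = (0.962696 − 1)×1000 = -37.304‰
δ_B = (0.01095912/0.01118000 − 1)×1000 = (0.980243 − 1)×1000 = -19.757‰
f_A = (δ_mix − δ_B)/(δ_A − δ_B) = (-33.09 − (-19.757))/(-37.304 − (-19.757))
f_A = -13.333 / -17.547 = 0.7598

0.760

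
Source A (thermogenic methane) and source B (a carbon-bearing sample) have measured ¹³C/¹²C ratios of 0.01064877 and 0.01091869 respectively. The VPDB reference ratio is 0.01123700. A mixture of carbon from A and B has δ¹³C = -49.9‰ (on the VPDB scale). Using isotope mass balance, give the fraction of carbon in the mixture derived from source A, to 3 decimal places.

0.898

δ_A = (0.01064877/0.01123700 − 1)×1000 = (0.947652 − 1)×1000 = -52.348‰
δ_B = (0.01091869/0.01123700 − 1)×1000 = (0.971673 − 1)×1000 = -28.327‰
f_A = (δ_mix − δ_B)/(δ_A − δ_B) = (-49.9 − (-28.327))/(-52.348 − (-28.327))
f_A = -21.573 / -24.021 = 0.8981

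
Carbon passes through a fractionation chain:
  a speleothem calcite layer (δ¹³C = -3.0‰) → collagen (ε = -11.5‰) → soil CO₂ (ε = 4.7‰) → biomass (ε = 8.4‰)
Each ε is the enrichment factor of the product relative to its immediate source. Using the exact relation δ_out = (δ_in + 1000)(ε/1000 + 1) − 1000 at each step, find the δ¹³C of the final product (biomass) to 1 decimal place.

step 1: δ = (-3.00 + 1000)·(-11.5/1000 + 1) − 1000 = -14.47‰
step 2: δ = (-14.47 + 1000)·(4.7/1000 + 1) − 1000 = -9.83‰
step 3: δ = (-9.83 + 1000)·(8.4/1000 + 1) − 1000 = -1.52‰

-1.5‰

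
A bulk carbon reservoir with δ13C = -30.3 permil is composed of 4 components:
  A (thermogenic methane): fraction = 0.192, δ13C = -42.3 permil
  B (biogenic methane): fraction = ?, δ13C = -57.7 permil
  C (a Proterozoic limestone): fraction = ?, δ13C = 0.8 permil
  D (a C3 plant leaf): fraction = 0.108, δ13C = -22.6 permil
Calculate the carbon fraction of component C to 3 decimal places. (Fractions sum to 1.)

Let f_C and f_B be the unknown fractions; fractions sum to 1 so f_C + f_B = 0.700.
Mass balance: Σ fᵢ·δᵢ = δ_bulk ⇒ f_C·(0.8) + f_B·(-57.7) = -30.3 − (-10.562) = -19.738
Substitute f_B = 0.700 − f_C:
f_C·(0.8 − -57.7) = -19.738 − 0.700×(-57.7) = 20.652
f_C = 20.652 / 58.5 = 0.3530

0.353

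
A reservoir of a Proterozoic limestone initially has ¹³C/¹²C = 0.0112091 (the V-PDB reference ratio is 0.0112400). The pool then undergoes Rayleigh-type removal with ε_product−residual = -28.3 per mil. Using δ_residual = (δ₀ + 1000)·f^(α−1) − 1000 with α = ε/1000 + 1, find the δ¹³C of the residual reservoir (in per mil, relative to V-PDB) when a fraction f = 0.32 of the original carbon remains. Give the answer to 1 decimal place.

δ₀ = (0.0112091/0.0112400 − 1)×1000 = (0.997251 − 1)×1000 = -2.749 per mil
α − 1 = ε/1000 = -0.0283
f^(α−1) = 0.32^(-0.0283) = 1.032772
δ_res = (-2.749 + 1000) × 1.032772 − 1000 = 1029.932 − 1000 = 29.93 per mil

29.9 per mil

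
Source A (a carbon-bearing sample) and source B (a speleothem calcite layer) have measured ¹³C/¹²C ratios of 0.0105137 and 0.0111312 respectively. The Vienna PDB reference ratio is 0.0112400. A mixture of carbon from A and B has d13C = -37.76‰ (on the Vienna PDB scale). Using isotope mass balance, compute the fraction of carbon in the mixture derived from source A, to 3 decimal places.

0.511

δ_A = (0.0105137/0.0112400 − 1)×1000 = (0.935383 − 1)×1000 = -64.617‰
δ_B = (0.0111312/0.0112400 − 1)×1000 = (0.990320 − 1)×1000 = -9.680‰
f_A = (δ_mix − δ_B)/(δ_A − δ_B) = (-37.76 − (-9.680))/(-64.617 − (-9.680))
f_A = -28.080 / -54.938 = 0.5111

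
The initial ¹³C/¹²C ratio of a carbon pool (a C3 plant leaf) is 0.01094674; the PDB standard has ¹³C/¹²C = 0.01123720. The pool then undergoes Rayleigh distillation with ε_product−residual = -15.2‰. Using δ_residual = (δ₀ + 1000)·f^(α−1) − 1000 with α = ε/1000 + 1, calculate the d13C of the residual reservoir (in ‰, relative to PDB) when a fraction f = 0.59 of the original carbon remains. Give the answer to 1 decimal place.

-18.0‰

δ₀ = (0.01094674/0.01123720 − 1)×1000 = (0.974152 − 1)×1000 = -25.848‰
α − 1 = ε/1000 = -0.0152
f^(α−1) = 0.59^(-0.0152) = 1.008052
δ_res = (-25.848 + 1000) × 1.008052 − 1000 = 981.996 − 1000 = -18.00‰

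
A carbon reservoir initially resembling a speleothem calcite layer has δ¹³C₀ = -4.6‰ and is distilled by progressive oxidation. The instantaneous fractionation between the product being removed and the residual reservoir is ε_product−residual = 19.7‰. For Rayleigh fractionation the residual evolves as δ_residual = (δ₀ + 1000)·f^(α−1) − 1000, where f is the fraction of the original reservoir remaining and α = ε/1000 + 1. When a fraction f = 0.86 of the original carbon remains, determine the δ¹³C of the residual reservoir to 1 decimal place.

-7.6‰

Rayleigh residual: δ_res = (δ₀ + 1000)·f^(α−1) − 1000
α = ε/1000 + 1 = 1.01970, so α − 1 = 0.01970
f^(α−1) = 0.86^(0.01970) = 0.997033
δ_res = (-4.6 + 1000) × 0.997033 − 1000 = 992.447 − 1000 = -7.55‰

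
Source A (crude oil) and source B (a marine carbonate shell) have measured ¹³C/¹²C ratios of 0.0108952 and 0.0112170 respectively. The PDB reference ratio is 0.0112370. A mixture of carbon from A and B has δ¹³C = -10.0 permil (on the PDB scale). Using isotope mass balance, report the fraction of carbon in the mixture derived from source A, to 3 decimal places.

0.287

δ_A = (0.0108952/0.0112370 − 1)×1000 = (0.969583 − 1)×1000 = -30.417 permil
δ_B = (0.0112170/0.0112370 − 1)×1000 = (0.998220 − 1)×1000 = -1.780 permil
f_A = (δ_mix − δ_B)/(δ_A − δ_B) = (-10.0 − (-1.780))/(-30.417 − (-1.780))
f_A = -8.220 / -28.638 = 0.2870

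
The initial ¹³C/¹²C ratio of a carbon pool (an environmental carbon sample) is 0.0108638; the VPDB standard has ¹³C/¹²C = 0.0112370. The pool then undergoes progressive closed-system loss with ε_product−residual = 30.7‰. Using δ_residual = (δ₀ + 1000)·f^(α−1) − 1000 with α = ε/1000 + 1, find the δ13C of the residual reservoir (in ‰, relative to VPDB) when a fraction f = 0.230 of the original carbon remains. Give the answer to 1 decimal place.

δ₀ = (0.0108638/0.0112370 − 1)×1000 = (0.966788 − 1)×1000 = -33.212‰
α − 1 = ε/1000 = 0.0307
f^(α−1) = 0.230^(0.0307) = 0.955884
δ_res = (-33.212 + 1000) × 0.955884 − 1000 = 924.137 − 1000 = -75.86‰

-75.9‰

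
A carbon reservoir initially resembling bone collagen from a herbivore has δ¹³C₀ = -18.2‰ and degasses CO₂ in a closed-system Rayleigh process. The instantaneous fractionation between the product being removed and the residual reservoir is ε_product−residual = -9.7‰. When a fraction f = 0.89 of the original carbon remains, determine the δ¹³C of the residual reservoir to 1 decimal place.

Rayleigh residual: δ_res = (δ₀ + 1000)·f^(α−1) − 1000
α = ε/1000 + 1 = 0.99030, so α − 1 = -0.00970
f^(α−1) = 0.89^(-0.00970) = 1.001131
δ_res = (-18.2 + 1000) × 1.001131 − 1000 = 982.910 − 1000 = -17.09‰

-17.1‰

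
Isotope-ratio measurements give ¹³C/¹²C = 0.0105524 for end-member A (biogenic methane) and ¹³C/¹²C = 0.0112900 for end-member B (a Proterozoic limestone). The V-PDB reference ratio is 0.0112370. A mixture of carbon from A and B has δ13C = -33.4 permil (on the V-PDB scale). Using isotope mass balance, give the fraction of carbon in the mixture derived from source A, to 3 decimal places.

δ_A = (0.0105524/0.0112370 − 1)×1000 = (0.939076 − 1)×1000 = -60.924 permil
δ_B = (0.0112900/0.0112370 − 1)×1000 = (1.004717 − 1)×1000 = 4.717 permil
f_A = (δ_mix − δ_B)/(δ_A − δ_B) = (-33.4 − (4.717))/(-60.924 − (4.717))
f_A = -38.117 / -65.640 = 0.5807

0.581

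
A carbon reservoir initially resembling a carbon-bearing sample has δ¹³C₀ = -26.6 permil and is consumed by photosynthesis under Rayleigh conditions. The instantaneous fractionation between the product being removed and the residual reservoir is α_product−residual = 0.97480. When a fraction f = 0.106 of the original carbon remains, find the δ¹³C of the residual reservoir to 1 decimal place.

Rayleigh residual: δ_res = (δ₀ + 1000)·f^(α−1) − 1000
α − 1 = -0.02520
f^(α−1) = 0.106^(-0.02520) = 1.058187
δ_res = (-26.6 + 1000) × 1.058187 − 1000 = 1030.039 − 1000 = 30.04 permil

30.0 permil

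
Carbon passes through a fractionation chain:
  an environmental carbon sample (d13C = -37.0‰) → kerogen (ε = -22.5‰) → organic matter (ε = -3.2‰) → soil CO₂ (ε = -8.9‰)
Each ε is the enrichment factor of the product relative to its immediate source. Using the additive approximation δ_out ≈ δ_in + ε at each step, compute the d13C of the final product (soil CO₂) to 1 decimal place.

step 1: δ ≈ -37.0 + (-22.5) = -59.5‰
step 2: δ ≈ -59.5 + (-3.2) = -62.7‰
step 3: δ ≈ -62.7 + (-8.9) = -71.6‰

-71.6‰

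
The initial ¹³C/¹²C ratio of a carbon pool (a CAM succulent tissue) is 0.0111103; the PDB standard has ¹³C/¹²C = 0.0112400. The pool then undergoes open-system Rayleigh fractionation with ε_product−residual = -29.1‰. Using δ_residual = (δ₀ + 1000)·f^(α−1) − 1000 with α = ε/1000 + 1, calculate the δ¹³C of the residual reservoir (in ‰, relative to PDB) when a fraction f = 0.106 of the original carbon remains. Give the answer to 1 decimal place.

55.2‰

δ₀ = (0.0111103/0.0112400 − 1)×1000 = (0.988461 − 1)×1000 = -11.539‰
α − 1 = ε/1000 = -0.0291
f^(α−1) = 0.106^(-0.0291) = 1.067489
δ_res = (-11.539 + 1000) × 1.067489 − 1000 = 1055.172 − 1000 = 55.17‰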